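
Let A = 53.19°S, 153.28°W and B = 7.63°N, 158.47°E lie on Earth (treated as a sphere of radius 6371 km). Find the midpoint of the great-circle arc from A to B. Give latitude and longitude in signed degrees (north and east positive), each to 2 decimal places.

-24.58°, 176.30°

The central angle between A and B is δ = 1.2775 rad.
With f = 0.5, the slerp weights are sin((1−f)δ)/sin δ = 0.6228 and sin(fδ)/sin δ = 0.6228.
Weighted sum of the unit vectors: (0.6228)·(-0.5352,-0.2694,-0.8006) + (0.6228)·(-0.9220,0.3637,0.1328) = (-0.9075, 0.0588, -0.4159).
Converting back: φ = atan2(z, √(x²+y²)) = -24.58°, λ = atan2(y, x) = 176.30°.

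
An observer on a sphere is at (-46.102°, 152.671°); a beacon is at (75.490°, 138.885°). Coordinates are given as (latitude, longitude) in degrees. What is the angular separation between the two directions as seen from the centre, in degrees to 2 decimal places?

In radians: φ₁ = -0.8046, φ₂ = 1.3175, Δλ = -13.786° = -0.2406 rad.
Haversine: a = sin²(Δφ/2) + cos φ₁ cos φ₂ sin²(Δλ/2) = 0.7619 + (0.6934)(0.2505)(0.0144) = 0.76444.
Central angle c = 2·arcsin(√a) = 2.12807 rad.
So the angular separation is 121.93°.

121.93°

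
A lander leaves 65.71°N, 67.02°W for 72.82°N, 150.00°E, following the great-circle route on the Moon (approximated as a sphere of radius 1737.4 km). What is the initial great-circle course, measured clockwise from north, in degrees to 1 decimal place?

343.7°

Δλ = -142.980° = -2.4955 rad.
y = sin Δλ · cos φ₂ = (-0.6021)(0.2954) = -0.1778
x = cos φ₁ sin φ₂ − sin φ₁ cos φ₂ cos Δλ = (0.4114)(0.9554) − (0.9115)(0.2954)(-0.7984) = 0.6080
θ = atan2(y, x) = -16.31°; adding 360° gives 343.7°.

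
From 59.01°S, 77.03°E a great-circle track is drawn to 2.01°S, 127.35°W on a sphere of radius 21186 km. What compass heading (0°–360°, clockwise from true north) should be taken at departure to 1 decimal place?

152.7°

With φ₁ = -1.0299, φ₂ = -0.0351, Δλ = 2.7161 rad, the forward-azimuth formula gives
θ = atan2( sin Δλ cos φ₂ , cos φ₁ sin φ₂ − sin φ₁ cos φ₂ cos Δλ ) = atan2(0.4125, -0.7984) = 152.67°.
So the initial bearing is 152.7°.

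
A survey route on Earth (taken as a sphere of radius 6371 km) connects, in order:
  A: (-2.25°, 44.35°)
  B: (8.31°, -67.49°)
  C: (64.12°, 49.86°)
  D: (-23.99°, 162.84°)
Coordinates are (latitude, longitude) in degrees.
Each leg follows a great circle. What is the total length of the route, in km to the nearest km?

Leg A→B: central angle 1.9536 rad, distance 12446.2 km.
Leg B→C: central angle 1.6392 rad, distance 10443.6 km.
Leg C→D: central angle 2.1194 rad, distance 13502.7 km.
Total: 12446.2 + 10443.6 + 13502.7 ≈ 36393 km.

36393 km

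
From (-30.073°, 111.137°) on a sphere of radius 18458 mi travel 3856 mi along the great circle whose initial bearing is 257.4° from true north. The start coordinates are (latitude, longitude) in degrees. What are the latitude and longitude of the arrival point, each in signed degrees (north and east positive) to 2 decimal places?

Angular distance δ = d/R = 3856/18458 = 0.20891 rad; initial bearing θ = 4.4925 rad.
sin φ₂ = sin φ₁ cos δ + cos φ₁ sin δ cos θ = (-0.5011)(0.9783) + (0.8654)(0.2074)(-0.2181) = -0.5294, so φ₂ = -31.96°.
Δλ = atan2(sin θ sin δ cos φ₁, cos δ − sin φ₁ sin φ₂) = atan2(-0.1752, 0.7130) = -13.802°.
λ₂ = 111.137° − 13.802° = 97.34°.

-31.96°, 97.34°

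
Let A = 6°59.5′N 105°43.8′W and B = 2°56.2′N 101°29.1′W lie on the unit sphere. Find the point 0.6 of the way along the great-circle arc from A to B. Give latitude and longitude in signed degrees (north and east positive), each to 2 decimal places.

Central angle δ = 0.1022 rad. Interpolating on the sphere with fraction f = 0.6:
P = [sin((1−f)δ)·A + sin(fδ)·B] / sin δ = 0.4006·A + 0.6007·B in Cartesian coordinates,
giving P = (-0.2272, -0.9706, 0.0795), i.e. latitude 4.56°, longitude -103.18°.

4.56°, -103.18°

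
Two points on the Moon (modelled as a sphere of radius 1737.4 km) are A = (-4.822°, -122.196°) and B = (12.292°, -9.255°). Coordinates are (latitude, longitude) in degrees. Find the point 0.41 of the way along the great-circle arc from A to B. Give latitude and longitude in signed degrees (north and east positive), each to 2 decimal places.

Central angle δ = 1.9795 rad. Interpolating on the sphere with fraction f = 0.41:
P = [sin((1−f)δ)·A + sin(fδ)·B] / sin δ = 1.0025·A + 0.7905·B in Cartesian coordinates,
giving P = (0.2301, -0.9695, 0.0840), i.e. latitude 4.82°, longitude -76.65°.

4.82°, -76.65°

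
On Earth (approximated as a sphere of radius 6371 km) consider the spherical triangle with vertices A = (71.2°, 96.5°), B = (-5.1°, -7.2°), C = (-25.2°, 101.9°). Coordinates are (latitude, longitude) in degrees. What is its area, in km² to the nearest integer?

Side lengths (central angles): a = 1.8308, b = 1.6838, c = 1.7317 rad; semiperimeter s = 2.6231.
By l'Huilier's theorem, tan(E/4) = √[tan(s/2) tan((s−a)/2) tan((s−b)/2) tan((s−c)/2)], giving spherical excess E = 2.2155 rad.
Area = E·R² = 2.2155 × (6371)² ≈ 89925846 km².

89925846 km²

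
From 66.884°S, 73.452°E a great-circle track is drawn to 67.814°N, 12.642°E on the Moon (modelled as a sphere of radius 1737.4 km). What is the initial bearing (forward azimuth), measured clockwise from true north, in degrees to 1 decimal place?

328.3°

Δλ = -60.810° = -1.0613 rad.
y = sin Δλ · cos φ₂ = (-0.8730)(0.3776) = -0.3297
x = cos φ₁ sin φ₂ − sin φ₁ cos φ₂ cos Δλ = (0.3926)(0.9260) − (-0.9197)(0.3776)(0.4877) = 0.5329
θ = atan2(y, x) = -31.74°; adding 360° gives 328.3°.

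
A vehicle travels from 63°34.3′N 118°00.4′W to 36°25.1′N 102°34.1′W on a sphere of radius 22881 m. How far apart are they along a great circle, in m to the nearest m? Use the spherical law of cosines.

11475 m

In radians: φ₁ = 1.1095, φ₂ = 0.6356, Δλ = 15.438° = 0.2694 rad.
cos c = sin φ₁ sin φ₂ + cos φ₁ cos φ₂ cos Δλ = (0.8955)(0.5937) + (0.4451)(0.8047)(0.9639) = 0.87687,
so c = arccos(0.87687) = 0.50149 rad.
Distance = R·c = 22881 × 0.5015 ≈ 11475 m.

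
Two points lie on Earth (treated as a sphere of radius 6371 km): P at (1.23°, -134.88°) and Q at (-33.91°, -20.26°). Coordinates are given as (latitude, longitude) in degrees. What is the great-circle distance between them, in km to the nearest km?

12338 km

With latitudes φ₁ = 1.230°, φ₂ = -33.910° and longitude difference Δλ = 114.620°:
Haversine: a = sin²(Δφ/2) + cos φ₁ cos φ₂ sin²(Δλ/2) = 0.0911 + (0.9998)(0.8299)(0.7083) = 0.67882.
Central angle c = 2·arcsin(√a) = 1.93653 rad.
Distance = R·c = 6371 × 1.9365 ≈ 12338 km.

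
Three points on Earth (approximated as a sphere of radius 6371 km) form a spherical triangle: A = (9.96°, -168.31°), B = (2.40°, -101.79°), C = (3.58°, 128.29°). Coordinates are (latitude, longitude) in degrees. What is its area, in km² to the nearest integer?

Side lengths (central angles): a = 2.2618, b = 1.1030, c = 1.1600 rad; semiperimeter s = 2.2624.
By l'Huilier's theorem, tan(E/4) = √[tan(s/2) tan((s−a)/2) tan((s−b)/2) tan((s−c)/2)], giving spherical excess E = 0.0645 rad.
Area = E·R² = 0.0645 × (6371)² ≈ 2616499 km².

2616499 km²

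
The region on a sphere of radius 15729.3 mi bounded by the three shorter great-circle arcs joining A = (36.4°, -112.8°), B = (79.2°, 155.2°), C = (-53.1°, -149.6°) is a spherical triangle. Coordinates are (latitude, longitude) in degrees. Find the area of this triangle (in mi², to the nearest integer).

Side lengths (central angles): a = 2.3765, b = 1.6585, c = 0.9550 rad; semiperimeter s = 2.4950.
By l'Huilier's theorem, tan(E/4) = √[tan(s/2) tan((s−a)/2) tan((s−b)/2) tan((s−c)/2)], giving spherical excess E = 1.0779 rad.
Area = E·R² = 1.0779 × (15729.3)² ≈ 266686445 mi².

266686445 mi²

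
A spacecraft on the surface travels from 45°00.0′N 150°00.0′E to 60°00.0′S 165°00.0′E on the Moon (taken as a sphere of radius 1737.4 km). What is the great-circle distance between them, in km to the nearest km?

3206 km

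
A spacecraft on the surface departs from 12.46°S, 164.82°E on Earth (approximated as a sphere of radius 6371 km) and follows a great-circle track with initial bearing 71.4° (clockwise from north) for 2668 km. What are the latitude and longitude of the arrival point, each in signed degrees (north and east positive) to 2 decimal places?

-4.04°, -172.45°

Angular distance δ = d/R = 2668/6371 = 0.41877 rad; initial bearing θ = 1.2462 rad.
sin φ₂ = sin φ₁ cos δ + cos φ₁ sin δ cos θ = (-0.2158)(0.9136) + (0.9764)(0.4066)(0.3190) = -0.0705, so φ₂ = -4.04°.
Δλ = atan2(sin θ sin δ cos φ₁, cos δ − sin φ₁ sin φ₂) = atan2(0.3763, 0.8984) = 22.728°.
λ₂ = 164.820° + 22.728° = 187.55° → -172.45° after wrapping to (−180°, 180°].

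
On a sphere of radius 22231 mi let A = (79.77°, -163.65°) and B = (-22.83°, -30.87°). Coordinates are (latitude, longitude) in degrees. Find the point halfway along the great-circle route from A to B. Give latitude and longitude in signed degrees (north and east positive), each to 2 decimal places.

36.30°, -40.11°

The central angle between A and B is δ = 2.0863 rad.
With f = 0.5, the slerp weights are sin((1−f)δ)/sin δ = 0.9931 and sin(fδ)/sin δ = 0.9931.
Weighted sum of the unit vectors: (0.9931)·(-0.1704,-0.0500,0.9841) + (0.9931)·(0.7911,-0.4729,-0.3880) = (0.6164, -0.5193, 0.5920).
Converting back: φ = atan2(z, √(x²+y²)) = 36.30°, λ = atan2(y, x) = -40.11°.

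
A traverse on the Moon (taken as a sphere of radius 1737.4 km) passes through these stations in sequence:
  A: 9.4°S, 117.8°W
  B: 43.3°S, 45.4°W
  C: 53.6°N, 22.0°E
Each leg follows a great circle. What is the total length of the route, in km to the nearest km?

5564 km

Leg A→B: central angle 1.2354 rad, distance 2146.4 km.
Leg B→C: central angle 1.9671 rad, distance 3417.7 km.
Total: 2146.4 + 3417.7 ≈ 5564 km.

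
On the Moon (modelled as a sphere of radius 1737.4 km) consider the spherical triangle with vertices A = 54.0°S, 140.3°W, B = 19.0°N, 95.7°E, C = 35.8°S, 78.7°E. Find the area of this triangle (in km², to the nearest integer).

Side lengths (central angles): a = 0.9969, b = 1.4679, c = 2.1824 rad; semiperimeter s = 2.3236.
By l'Huilier's theorem, tan(E/4) = √[tan(s/2) tan((s−a)/2) tan((s−b)/2) tan((s−c)/2)], giving spherical excess E = 0.9464 rad.
Area = E·R² = 0.9464 × (1737.4)² ≈ 2856659 km².

2856659 km²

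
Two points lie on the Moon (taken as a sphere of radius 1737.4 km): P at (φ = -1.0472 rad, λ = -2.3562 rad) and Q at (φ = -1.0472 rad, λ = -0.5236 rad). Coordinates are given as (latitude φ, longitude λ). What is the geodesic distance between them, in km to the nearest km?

Let φ₁ = -1.0472 rad, φ₂ = -1.0472 rad, and Δλ = 1.8326 rad.
cos c = sin φ₁ sin φ₂ + cos φ₁ cos φ₂ cos Δλ = (-0.8660)(-0.8660) + (0.5000)(0.5000)(-0.2588) = 0.68530,
so c = arccos(0.68530) = 0.81579 rad.
Distance = R·c = 1737.4 × 0.8158 ≈ 1417 km.

1417 km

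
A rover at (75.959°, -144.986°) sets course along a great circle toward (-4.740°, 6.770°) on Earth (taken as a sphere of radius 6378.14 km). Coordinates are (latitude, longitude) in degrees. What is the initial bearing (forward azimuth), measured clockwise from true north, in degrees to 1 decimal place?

With φ₁ = 1.3257, φ₂ = -0.0827, Δλ = 2.6486 rad, the forward-azimuth formula gives
θ = atan2( sin Δλ cos φ₂ , cos φ₁ sin φ₂ − sin φ₁ cos φ₂ cos Δλ ) = atan2(0.4716, 0.8316) = 29.56°.
So the initial bearing is 29.6°.

29.6°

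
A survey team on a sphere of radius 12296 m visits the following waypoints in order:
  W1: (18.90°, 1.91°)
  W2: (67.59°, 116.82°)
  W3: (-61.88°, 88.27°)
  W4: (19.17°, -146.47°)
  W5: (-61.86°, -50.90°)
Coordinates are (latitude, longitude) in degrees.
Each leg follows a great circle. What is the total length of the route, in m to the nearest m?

95543 m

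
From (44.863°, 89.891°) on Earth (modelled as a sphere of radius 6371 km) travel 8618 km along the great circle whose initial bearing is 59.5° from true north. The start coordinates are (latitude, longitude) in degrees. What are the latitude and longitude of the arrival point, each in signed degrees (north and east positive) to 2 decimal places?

Angular distance δ = d/R = 8618/6371 = 1.35269 rad; initial bearing θ = 1.0385 rad.
sin φ₂ = sin φ₁ cos δ + cos φ₁ sin δ cos θ = (0.7054)(0.2164) + (0.7088)(0.9763)(0.5075) = 0.5039, so φ₂ = 30.26°.
Δλ = atan2(sin θ sin δ cos φ₁, cos δ − sin φ₁ sin φ₂) = atan2(0.5963, -0.1390) = 103.127°.
λ₂ = 89.891° + 103.127° = 193.02° → -166.98° after wrapping to (−180°, 180°].

30.26°, -166.98°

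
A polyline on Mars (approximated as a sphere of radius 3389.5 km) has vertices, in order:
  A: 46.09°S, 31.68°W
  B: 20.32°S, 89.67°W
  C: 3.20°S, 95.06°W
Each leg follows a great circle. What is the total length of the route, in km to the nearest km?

4224 km

Leg A→B: central angle 0.9336 rad, distance 3164.6 km.
Leg B→C: central angle 0.3126 rad, distance 1059.4 km.
Total: 3164.6 + 1059.4 ≈ 4224 km.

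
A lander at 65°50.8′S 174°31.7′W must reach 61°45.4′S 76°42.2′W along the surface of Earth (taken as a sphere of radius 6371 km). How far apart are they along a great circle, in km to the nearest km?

With latitudes φ₁ = -65.847°, φ₂ = -61.757° and longitude difference Δλ = 97.825°:
cos c = sin φ₁ sin φ₂ + cos φ₁ cos φ₂ cos Δλ = (-0.9125)(-0.8809) + (0.4092)(0.4732)(-0.1361) = 0.77746,
so c = arccos(0.77746) = 0.68018 rad.
Distance = R·c = 6371 × 0.6802 ≈ 4333 km.

4333 km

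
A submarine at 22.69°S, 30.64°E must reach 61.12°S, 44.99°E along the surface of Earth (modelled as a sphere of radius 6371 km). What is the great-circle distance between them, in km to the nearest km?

Let φ₁ = -0.3960 rad, φ₂ = -1.0667 rad, and Δλ = 0.2505 rad.
Haversine: a = sin²(Δφ/2) + cos φ₁ cos φ₂ sin²(Δλ/2) = 0.1083 + (0.9226)(0.4830)(0.0156) = 0.11527.
Central angle c = 2·arcsin(√a) = 0.69279 rad.
Distance = R·c = 6371 × 0.6928 ≈ 4414 km.

4414 km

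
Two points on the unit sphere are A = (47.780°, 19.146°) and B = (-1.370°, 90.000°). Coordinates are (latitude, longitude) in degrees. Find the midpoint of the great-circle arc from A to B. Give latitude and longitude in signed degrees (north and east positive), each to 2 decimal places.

The central angle between A and B is δ = 1.3668 rad.
With f = 0.5, the slerp weights are sin((1−f)δ)/sin δ = 0.6448 and sin(fδ)/sin δ = 0.6448.
Weighted sum of the unit vectors: (0.6448)·(0.6348,0.2204,0.7406) + (0.6448)·(0.0000,0.9997,-0.0239) = (0.4093, 0.7867, 0.4621).
Converting back: φ = atan2(z, √(x²+y²)) = 27.52°, λ = atan2(y, x) = 62.51°.

27.52°, 62.51°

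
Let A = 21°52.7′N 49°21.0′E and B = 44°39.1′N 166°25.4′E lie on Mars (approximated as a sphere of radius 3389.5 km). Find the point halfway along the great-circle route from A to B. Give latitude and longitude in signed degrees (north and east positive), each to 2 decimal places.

Central angle δ = 1.6094 rad. Interpolating on the sphere with fraction f = 0.5:
P = [sin((1−f)δ)·A + sin(fδ)·B] / sin δ = 0.7212·A + 0.7212·B in Cartesian coordinates,
giving P = (-0.0627, 0.6282, 0.7755), i.e. latitude 50.85°, longitude 95.70°.

50.85°, 95.70°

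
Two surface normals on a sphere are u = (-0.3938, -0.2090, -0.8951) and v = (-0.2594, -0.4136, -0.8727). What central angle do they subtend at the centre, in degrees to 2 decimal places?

14.12°

u·v = 0.9697; |u| = 1.0000, |v| = 1.0000.
cos θ = (u·v)/(|u||v|) = 0.9698, so θ = 14.12°.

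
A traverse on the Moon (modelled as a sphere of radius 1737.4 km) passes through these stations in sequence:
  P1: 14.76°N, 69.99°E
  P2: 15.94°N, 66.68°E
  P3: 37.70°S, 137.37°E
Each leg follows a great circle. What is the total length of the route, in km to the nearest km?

2687 km

Leg P1→P2: central angle 0.0594 rad, distance 103.2 km.
Leg P2→P3: central angle 1.4871 rad, distance 2583.6 km.
Total: 103.2 + 2583.6 ≈ 2687 km.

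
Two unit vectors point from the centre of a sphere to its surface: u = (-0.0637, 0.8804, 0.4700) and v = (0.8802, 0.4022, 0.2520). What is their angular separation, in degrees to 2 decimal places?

65.39°

u·v = 0.4165; |u| = 1.0000, |v| = 1.0000.
cos θ = (u·v)/(|u||v|) = 0.4165, so θ = 65.39°.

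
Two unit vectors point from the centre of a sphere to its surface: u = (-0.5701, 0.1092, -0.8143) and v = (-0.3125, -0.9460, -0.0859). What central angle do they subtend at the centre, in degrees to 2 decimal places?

u·v = 0.1448; |u| = 1.0000, |v| = 1.0000.
cos θ = (u·v)/(|u||v|) = 0.1448, so θ = 81.67°.

81.67°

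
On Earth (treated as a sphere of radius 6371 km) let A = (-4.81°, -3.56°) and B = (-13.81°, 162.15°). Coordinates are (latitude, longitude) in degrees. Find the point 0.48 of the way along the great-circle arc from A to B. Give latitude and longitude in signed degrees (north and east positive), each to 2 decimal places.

-52.15°, 68.35°

The central angle between A and B is δ = 2.7331 rad.
With f = 0.48, the slerp weights are sin((1−f)δ)/sin δ = 2.4893 and sin(fδ)/sin δ = 2.4335.
Weighted sum of the unit vectors: (2.4893)·(0.9946,-0.0619,-0.0839) + (2.4335)·(-0.9243,0.2977,-0.2387) = (0.2263, 0.5703, -0.7896).
Converting back: φ = atan2(z, √(x²+y²)) = -52.15°, λ = atan2(y, x) = 68.35°.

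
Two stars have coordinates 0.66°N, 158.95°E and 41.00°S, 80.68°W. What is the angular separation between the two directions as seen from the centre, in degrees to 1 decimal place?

112.9°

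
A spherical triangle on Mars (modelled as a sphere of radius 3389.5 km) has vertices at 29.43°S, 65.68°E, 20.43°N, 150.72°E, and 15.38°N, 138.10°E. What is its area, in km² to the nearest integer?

Side lengths (central angles): a = 0.2273, b = 1.4472, c = 1.6719 rad; semiperimeter s = 1.6732.
By l'Huilier's theorem, tan(E/4) = √[tan(s/2) tan((s−a)/2) tan((s−b)/2) tan((s−c)/2)], giving spherical excess E = 0.0333 rad.
Area = E·R² = 0.0333 × (3389.5)² ≈ 382172 km².

382172 km²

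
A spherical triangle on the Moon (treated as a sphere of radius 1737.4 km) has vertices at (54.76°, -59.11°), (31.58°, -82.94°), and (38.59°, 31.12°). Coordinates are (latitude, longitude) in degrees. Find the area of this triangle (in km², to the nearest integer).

Side lengths (central angles): a = 1.5156, b = 1.0384, c = 0.5004 rad; semiperimeter s = 1.5272.
By l'Huilier's theorem, tan(E/4) = √[tan(s/2) tan((s−a)/2) tan((s−b)/2) tan((s−c)/2)], giving spherical excess E = 0.1118 rad.
Area = E·R² = 0.1118 × (1737.4)² ≈ 337461 km².

337461 km²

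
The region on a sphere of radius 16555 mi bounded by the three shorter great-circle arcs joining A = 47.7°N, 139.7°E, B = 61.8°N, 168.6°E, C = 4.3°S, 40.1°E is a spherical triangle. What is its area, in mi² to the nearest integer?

115015696 mi²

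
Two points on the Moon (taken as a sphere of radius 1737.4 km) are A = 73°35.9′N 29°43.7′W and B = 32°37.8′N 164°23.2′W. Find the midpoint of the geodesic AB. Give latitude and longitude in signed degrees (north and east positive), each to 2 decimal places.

Central angle δ = 1.2131 rad. Interpolating on the sphere with fraction f = 0.5:
P = [sin((1−f)δ)·A + sin(fδ)·B] / sin δ = 0.6086·A + 0.6086·B in Cartesian coordinates,
giving P = (-0.3444, -0.2231, 0.9119), i.e. latitude 65.77°, longitude -147.06°.

65.77°, -147.06°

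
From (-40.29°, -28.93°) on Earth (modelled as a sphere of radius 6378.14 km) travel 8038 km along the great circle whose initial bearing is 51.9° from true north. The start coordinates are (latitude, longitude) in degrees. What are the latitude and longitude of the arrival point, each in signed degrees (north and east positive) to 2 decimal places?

Angular distance δ = d/R = 8038/6378.14 = 1.26024 rad; initial bearing θ = 0.9058 rad.
sin φ₂ = sin φ₁ cos δ + cos φ₁ sin δ cos θ = (-0.6467)(0.3056) + (0.7628)(0.9522)(0.6170) = 0.2505, so φ₂ = 14.51°.
Δλ = atan2(sin θ sin δ cos φ₁, cos δ − sin φ₁ sin φ₂) = atan2(0.5715, 0.4676) = 50.712°.
λ₂ = -28.930° + 50.712° = 21.78°.

14.51°, 21.78°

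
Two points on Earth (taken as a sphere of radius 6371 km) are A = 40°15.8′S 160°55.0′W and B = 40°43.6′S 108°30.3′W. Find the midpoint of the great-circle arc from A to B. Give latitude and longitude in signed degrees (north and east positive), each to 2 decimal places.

-43.58°, -134.81°

Central angle δ = 0.6850 rad. Interpolating on the sphere with fraction f = 0.5:
P = [sin((1−f)δ)·A + sin(fδ)·B] / sin δ = 0.5308·A + 0.5308·B in Cartesian coordinates,
giving P = (-0.5105, -0.5139, -0.6894), i.e. latitude -43.58°, longitude -134.81°.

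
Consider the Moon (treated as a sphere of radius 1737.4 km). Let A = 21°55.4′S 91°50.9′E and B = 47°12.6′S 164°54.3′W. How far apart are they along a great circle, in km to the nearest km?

2503 km

Let φ₁ = -0.3826 rad, φ₂ = -0.8240 rad, and Δλ = 1.8020 rad.
cos c = sin φ₁ sin φ₂ + cos φ₁ cos φ₂ cos Δλ = (-0.3734)(-0.7338) + (0.9277)(0.6793)(-0.2291) = 0.12959,
so c = arccos(0.12959) = 1.44084 rad.
Distance = R·c = 1737.4 × 1.4408 ≈ 2503 km.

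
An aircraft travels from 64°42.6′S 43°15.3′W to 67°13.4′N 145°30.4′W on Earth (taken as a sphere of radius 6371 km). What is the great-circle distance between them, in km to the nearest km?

16714 km

Let φ₁ = -1.1294 rad, φ₂ = 1.1733 rad, and Δλ = -1.7846 rad.
cos c = sin φ₁ sin φ₂ + cos φ₁ cos φ₂ cos Δλ = (-0.9042)(0.9220) + (0.4272)(0.3871)(-0.2122) = -0.86875,
so c = arccos(-0.86875) = 2.62346 rad.
Distance = R·c = 6371 × 2.6235 ≈ 16714 km.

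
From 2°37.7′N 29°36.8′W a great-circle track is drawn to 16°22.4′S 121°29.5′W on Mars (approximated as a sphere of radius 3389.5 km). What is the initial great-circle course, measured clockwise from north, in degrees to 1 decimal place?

253.7°

Δλ = -91.878° = -1.6036 rad.
y = sin Δλ · cos φ₂ = (-0.9995)(0.9594) = -0.9589
x = cos φ₁ sin φ₂ − sin φ₁ cos φ₂ cos Δλ = (0.9989)(-0.2819) − (0.0459)(0.9594)(-0.0328) = -0.2802
θ = atan2(y, x) = -106.29°; adding 360° gives 253.7°.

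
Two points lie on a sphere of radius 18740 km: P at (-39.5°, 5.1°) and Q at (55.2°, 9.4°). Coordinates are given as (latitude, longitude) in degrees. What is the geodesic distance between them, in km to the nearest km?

30997 km

In radians: φ₁ = -0.6894, φ₂ = 0.9634, Δλ = 4.300° = 0.0750 rad.
cos c = sin φ₁ sin φ₂ + cos φ₁ cos φ₂ cos Δλ = (-0.6361)(0.8211) + (0.7716)(0.5707)(0.9972) = -0.08318,
so c = arccos(-0.08318) = 1.65407 rad.
Distance = R·c = 18740 × 1.6541 ≈ 30997 km.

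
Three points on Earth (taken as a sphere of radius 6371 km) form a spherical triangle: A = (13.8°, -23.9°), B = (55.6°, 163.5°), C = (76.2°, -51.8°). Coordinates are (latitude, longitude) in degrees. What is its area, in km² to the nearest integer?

1795670 km²

Side lengths (central angles): a = 0.8075, b = 1.1192, c = 1.9255 rad; semiperimeter s = 1.9261.
By l'Huilier's theorem, tan(E/4) = √[tan(s/2) tan((s−a)/2) tan((s−b)/2) tan((s−c)/2)], giving spherical excess E = 0.0442 rad.
Area = E·R² = 0.0442 × (6371)² ≈ 1795670 km².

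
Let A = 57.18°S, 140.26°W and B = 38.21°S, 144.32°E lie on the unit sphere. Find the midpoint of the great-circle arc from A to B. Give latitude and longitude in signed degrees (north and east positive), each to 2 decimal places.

Central angle δ = 0.8931 rad. Interpolating on the sphere with fraction f = 0.5:
P = [sin((1−f)δ)·A + sin(fδ)·B] / sin δ = 0.5544·A + 0.5544·B in Cartesian coordinates,
giving P = (-0.5849, 0.0620, -0.8088), i.e. latitude -53.98°, longitude 173.95°.

-53.98°, 173.95°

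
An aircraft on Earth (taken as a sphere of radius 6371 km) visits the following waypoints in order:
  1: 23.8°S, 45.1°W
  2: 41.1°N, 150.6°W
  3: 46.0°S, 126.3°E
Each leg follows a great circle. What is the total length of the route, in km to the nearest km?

25677 km

Leg 1→2: central angle 2.0370 rad, distance 12978.0 km.
Leg 2→3: central angle 1.9932 rad, distance 12698.9 km.
Total: 12978.0 + 12698.9 ≈ 25677 km.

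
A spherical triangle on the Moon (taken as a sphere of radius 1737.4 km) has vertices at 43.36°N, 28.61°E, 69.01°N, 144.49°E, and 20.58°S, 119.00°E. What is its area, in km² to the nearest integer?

Side lengths (central angles): a = 1.5963, b = 1.8193, c = 1.0153 rad; semiperimeter s = 2.2155.
By l'Huilier's theorem, tan(E/4) = √[tan(s/2) tan((s−a)/2) tan((s−b)/2) tan((s−c)/2)], giving spherical excess E = 1.1534 rad.
Area = E·R² = 1.1534 × (1737.4)² ≈ 3481678 km².

3481678 km²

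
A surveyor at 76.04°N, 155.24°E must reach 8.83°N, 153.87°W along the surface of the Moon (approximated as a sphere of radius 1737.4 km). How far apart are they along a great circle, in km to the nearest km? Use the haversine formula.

Let φ₁ = 1.3271 rad, φ₂ = 0.1541 rad, and Δλ = 0.8882 rad.
Haversine: a = sin²(Δφ/2) + cos φ₁ cos φ₂ sin²(Δλ/2) = 0.3063 + (0.2412)(0.9881)(0.1846) = 0.35033.
Central angle c = 2·arcsin(√a) = 1.26679 rad.
Distance = R·c = 1737.4 × 1.2668 ≈ 2201 km.

2201 km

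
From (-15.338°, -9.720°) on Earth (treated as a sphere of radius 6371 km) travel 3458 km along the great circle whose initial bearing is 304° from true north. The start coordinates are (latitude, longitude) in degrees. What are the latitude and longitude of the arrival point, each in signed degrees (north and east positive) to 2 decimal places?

Angular distance δ = d/R = 3458/6371 = 0.54277 rad; initial bearing θ = 5.3058 rad.
sin φ₂ = sin φ₁ cos δ + cos φ₁ sin δ cos θ = (-0.2645)(0.8563) + (0.9644)(0.5165)(0.5592) = 0.0520, so φ₂ = 2.98°.
Δλ = atan2(sin θ sin δ cos φ₁, cos δ − sin φ₁ sin φ₂) = atan2(-0.4130, 0.8700) = -25.391°.
λ₂ = -9.720° − 25.391° = -35.11°.

2.98°, -35.11°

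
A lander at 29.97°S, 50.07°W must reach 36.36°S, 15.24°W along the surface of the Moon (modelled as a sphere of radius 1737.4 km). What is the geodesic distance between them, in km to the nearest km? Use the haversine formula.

900 km

Let φ₁ = -0.5231 rad, φ₂ = -0.6346 rad, and Δλ = 0.6079 rad.
Haversine: a = sin²(Δφ/2) + cos φ₁ cos φ₂ sin²(Δλ/2) = 0.0031 + (0.8663)(0.8053)(0.0896) = 0.06560.
Central angle c = 2·arcsin(√a) = 0.51801 rad.
Distance = R·c = 1737.4 × 0.5180 ≈ 900 km.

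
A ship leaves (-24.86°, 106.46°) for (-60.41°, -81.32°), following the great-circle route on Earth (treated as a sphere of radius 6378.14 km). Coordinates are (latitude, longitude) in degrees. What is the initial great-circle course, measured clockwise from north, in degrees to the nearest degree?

With φ₁ = -0.4339, φ₂ = -1.0544, Δλ = 3.0058 rad, the forward-azimuth formula gives
θ = atan2( sin Δλ cos φ₂ , cos φ₁ sin φ₂ − sin φ₁ cos φ₂ cos Δλ ) = atan2(0.0668, -0.9947) = 176.16°.
So the initial bearing is 176°.

176°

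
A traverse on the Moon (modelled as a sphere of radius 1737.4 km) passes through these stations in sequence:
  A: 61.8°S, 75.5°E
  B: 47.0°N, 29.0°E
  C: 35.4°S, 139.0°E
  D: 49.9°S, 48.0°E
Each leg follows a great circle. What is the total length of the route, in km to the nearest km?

Leg A→B: central angle 2.0072 rad, distance 3487.3 km.
Leg B→C: central angle 2.2317 rad, distance 3877.3 km.
Leg C→D: central angle 1.1219 rad, distance 1949.2 km.
Total: 3487.3 + 3877.3 + 1949.2 ≈ 9314 km.

9314 km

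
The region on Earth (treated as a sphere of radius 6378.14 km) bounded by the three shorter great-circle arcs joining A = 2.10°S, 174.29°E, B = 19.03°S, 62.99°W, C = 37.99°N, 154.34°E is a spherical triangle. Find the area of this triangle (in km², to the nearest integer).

63150712 km²

Side lengths (central angles): a = 2.4867, b = 0.7702, c = 2.0929 rad; semiperimeter s = 2.6749.
By l'Huilier's theorem, tan(E/4) = √[tan(s/2) tan((s−a)/2) tan((s−b)/2) tan((s−c)/2)], giving spherical excess E = 1.5524 rad.
Area = E·R² = 1.5524 × (6378.14)² ≈ 63150712 km².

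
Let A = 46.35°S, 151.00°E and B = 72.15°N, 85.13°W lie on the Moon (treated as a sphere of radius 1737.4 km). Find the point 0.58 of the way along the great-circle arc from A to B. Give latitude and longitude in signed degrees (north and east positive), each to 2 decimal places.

Central angle δ = 2.5093 rad. Interpolating on the sphere with fraction f = 0.58:
P = [sin((1−f)δ)·A + sin(fδ)·B] / sin δ = 1.4709·A + 1.6807·B in Cartesian coordinates,
giving P = (-0.8443, -0.0211, 0.5355), i.e. latitude 32.38°, longitude -178.57°.

32.38°, -178.57°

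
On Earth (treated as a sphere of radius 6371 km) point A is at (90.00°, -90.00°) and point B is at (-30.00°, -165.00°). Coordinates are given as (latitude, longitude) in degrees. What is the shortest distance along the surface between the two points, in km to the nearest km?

13343 km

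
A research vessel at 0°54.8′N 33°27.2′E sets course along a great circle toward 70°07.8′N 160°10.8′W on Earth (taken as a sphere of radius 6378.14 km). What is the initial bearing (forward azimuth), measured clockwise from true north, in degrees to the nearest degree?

5°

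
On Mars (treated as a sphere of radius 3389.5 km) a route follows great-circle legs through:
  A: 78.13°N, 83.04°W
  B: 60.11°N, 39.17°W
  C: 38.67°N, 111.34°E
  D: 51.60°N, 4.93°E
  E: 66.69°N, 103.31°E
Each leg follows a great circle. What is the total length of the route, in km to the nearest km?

12850 km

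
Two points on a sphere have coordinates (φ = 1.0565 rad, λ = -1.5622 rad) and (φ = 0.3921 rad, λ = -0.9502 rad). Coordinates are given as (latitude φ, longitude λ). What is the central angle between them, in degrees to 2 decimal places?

In radians: φ₁ = 1.0565, φ₂ = 0.3921, Δλ = 35.065° = 0.6120 rad.
Haversine: a = sin²(Δφ/2) + cos φ₁ cos φ₂ sin²(Δλ/2) = 0.1064 + (0.4919)(0.9241)(0.0907) = 0.14761.
Central angle c = 2·arcsin(√a) = 0.78868 rad.
So the angular separation is 45.19°.

45.19°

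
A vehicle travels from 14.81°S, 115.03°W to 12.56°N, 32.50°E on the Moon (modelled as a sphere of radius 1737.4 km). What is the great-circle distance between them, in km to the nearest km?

With latitudes φ₁ = -14.810°, φ₂ = 12.560° and longitude difference Δλ = 147.530°:
Haversine: a = sin²(Δφ/2) + cos φ₁ cos φ₂ sin²(Δλ/2) = 0.0560 + (0.9668)(0.9761)(0.9218) = 0.92586.
Central angle c = 2·arcsin(√a) = 2.59004 rad.
Distance = R·c = 1737.4 × 2.5900 ≈ 4500 km.

4500 km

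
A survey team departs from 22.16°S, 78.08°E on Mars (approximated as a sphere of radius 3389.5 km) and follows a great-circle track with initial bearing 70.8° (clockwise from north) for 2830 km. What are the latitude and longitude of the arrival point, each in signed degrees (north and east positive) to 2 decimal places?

Angular distance δ = d/R = 2830/3389.5 = 0.83493 rad; initial bearing θ = 1.2357 rad.
sin φ₂ = sin φ₁ cos δ + cos φ₁ sin δ cos θ = (-0.3772)(0.6712) + (0.9261)(0.7413)(0.3289) = -0.0274, so φ₂ = -1.57°.
Δλ = atan2(sin θ sin δ cos φ₁, cos δ − sin φ₁ sin φ₂) = atan2(0.6483, 0.6609) = 44.450°.
λ₂ = 78.080° + 44.450° = 122.53°.

-1.57°, 122.53°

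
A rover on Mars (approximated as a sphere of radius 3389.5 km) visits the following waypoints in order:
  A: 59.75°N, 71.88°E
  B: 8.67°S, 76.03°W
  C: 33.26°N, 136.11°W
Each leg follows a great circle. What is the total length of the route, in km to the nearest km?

Leg A→B: central angle 2.1557 rad, distance 7306.9 km.
Leg B→C: central angle 1.2349 rad, distance 4185.6 km.
Total: 7306.9 + 4185.6 ≈ 11492 km.

11492 km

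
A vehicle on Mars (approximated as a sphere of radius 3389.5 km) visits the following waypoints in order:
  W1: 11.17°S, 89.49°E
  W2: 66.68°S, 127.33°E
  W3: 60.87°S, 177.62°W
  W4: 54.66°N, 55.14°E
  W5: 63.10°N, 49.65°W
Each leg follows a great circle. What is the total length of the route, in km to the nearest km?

16908 km

Leg W1→W2: central angle 1.0649 rad, distance 3609.4 km.
Leg W2→W3: central angle 0.4213 rad, distance 1428.1 km.
Leg W3→W4: central angle 2.6529 rad, distance 8992.1 km.
Leg W4→W5: central angle 0.8491 rad, distance 2878.0 km.
Total: 3609.4 + 1428.1 + 8992.1 + 2878.0 ≈ 16908 km.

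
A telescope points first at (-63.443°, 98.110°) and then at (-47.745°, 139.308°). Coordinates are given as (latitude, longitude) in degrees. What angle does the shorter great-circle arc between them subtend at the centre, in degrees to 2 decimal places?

27.34°

With latitudes φ₁ = -63.443°, φ₂ = -47.745° and longitude difference Δλ = 41.198°:
Haversine: a = sin²(Δφ/2) + cos φ₁ cos φ₂ sin²(Δλ/2) = 0.0186 + (0.4471)(0.6724)(0.1238) = 0.05586.
Central angle c = 2·arcsin(√a) = 0.47722 rad.
So the angular separation is 27.34°.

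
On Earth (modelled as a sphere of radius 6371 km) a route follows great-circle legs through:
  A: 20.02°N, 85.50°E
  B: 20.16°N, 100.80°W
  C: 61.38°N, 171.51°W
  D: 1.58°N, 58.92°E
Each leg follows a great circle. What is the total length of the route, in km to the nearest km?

34342 km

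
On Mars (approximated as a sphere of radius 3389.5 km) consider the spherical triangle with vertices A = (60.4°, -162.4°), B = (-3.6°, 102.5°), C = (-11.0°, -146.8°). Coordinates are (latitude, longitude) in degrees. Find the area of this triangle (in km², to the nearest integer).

18441114 km²

Side lengths (central angles): a = 1.9117, b = 1.2650, c = 1.6694 rad; semiperimeter s = 2.4230.
By l'Huilier's theorem, tan(E/4) = √[tan(s/2) tan((s−a)/2) tan((s−b)/2) tan((s−c)/2)], giving spherical excess E = 1.6052 rad.
Area = E·R² = 1.6052 × (3389.5)² ≈ 18441114 km².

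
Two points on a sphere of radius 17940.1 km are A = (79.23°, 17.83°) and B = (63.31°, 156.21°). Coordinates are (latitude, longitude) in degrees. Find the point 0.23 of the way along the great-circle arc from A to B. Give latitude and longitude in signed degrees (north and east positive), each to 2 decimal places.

84.37°, 65.84°

The central angle between A and B is δ = 0.6181 rad.
With f = 0.23, the slerp weights are sin((1−f)δ)/sin δ = 0.7907 and sin(fδ)/sin δ = 0.2445.
Weighted sum of the unit vectors: (0.7907)·(0.1779,0.0572,0.9824) + (0.2445)·(-0.4110,0.1812,0.8934) = (0.0402, 0.0895, 0.9952).
Converting back: φ = atan2(z, √(x²+y²)) = 84.37°, λ = atan2(y, x) = 65.84°.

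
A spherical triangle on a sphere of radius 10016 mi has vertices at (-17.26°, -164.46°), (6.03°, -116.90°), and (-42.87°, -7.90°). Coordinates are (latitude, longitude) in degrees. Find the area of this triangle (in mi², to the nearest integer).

Side lengths (central angles): a = 1.8847, b = 2.0267, c = 0.9151 rad; semiperimeter s = 2.4133.
By l'Huilier's theorem, tan(E/4) = √[tan(s/2) tan((s−a)/2) tan((s−b)/2) tan((s−c)/2)], giving spherical excess E = 1.3803 rad.
Area = E·R² = 1.3803 × (10016)² ≈ 138469697 mi².

138469697 mi²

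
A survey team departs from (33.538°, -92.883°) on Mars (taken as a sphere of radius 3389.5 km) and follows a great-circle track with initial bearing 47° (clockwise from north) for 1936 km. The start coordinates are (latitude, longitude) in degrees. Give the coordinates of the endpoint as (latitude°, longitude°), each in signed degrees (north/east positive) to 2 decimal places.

Angular distance δ = d/R = 1936/3389.5 = 0.57118 rad; initial bearing θ = 0.8203 rad.
sin φ₂ = sin φ₁ cos δ + cos φ₁ sin δ cos θ = (0.5525)(0.8413) + (0.8335)(0.5406)(0.6820) = 0.7721, so φ₂ = 50.54°.
Δλ = atan2(sin θ sin δ cos φ₁, cos δ − sin φ₁ sin φ₂) = atan2(0.3296, 0.4147) = 38.475°.
λ₂ = -92.883° + 38.475° = -54.41°.

50.54°, -54.41°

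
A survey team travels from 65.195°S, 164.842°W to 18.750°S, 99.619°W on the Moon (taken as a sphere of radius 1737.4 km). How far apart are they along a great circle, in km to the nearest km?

1902 km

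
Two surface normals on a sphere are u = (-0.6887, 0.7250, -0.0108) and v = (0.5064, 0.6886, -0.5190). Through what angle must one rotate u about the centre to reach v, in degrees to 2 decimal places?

u·v = 0.1561; |u| = 1.0000, |v| = 1.0000.
cos θ = (u·v)/(|u||v|) = 0.1561, so θ = 81.02°.

81.02°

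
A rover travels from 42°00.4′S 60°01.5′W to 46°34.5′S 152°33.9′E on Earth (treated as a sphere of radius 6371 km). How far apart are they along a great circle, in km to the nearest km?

With latitudes φ₁ = -42.007°, φ₂ = -46.575° and longitude difference Δλ = -147.410°:
cos c = sin φ₁ sin φ₂ + cos φ₁ cos φ₂ cos Δλ = (-0.6692)(-0.7263) + (0.7431)(0.6874)(-0.8425) = 0.05567,
so c = arccos(0.05567) = 1.51509 rad.
Distance = R·c = 6371 × 1.5151 ≈ 9653 km.

9653 km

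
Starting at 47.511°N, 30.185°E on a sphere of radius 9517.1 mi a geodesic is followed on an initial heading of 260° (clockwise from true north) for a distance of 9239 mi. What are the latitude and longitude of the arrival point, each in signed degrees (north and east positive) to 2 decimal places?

Angular distance δ = d/R = 9239/9517.1 = 0.97078 rad; initial bearing θ = 4.5379 rad.
sin φ₂ = sin φ₁ cos δ + cos φ₁ sin δ cos θ = (0.7374)(0.5647) + (0.6754)(0.8253)(-0.1736) = 0.3196, so φ₂ = 18.64°.
Δλ = atan2(sin θ sin δ cos φ₁, cos δ − sin φ₁ sin φ₂) = atan2(-0.5490, 0.3290) = -59.067°.
λ₂ = 30.185° − 59.067° = -28.88°.

18.64°, -28.88°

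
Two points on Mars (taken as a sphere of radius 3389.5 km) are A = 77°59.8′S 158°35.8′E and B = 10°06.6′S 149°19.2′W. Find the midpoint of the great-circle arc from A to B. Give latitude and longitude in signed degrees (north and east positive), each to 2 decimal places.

-45.74°, -157.71°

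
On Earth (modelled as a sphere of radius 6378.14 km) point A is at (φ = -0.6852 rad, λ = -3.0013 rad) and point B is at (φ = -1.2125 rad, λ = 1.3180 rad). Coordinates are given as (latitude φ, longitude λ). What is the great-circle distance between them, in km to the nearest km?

6763 km

Let φ₁ = -0.6852 rad, φ₂ = -1.2125 rad, and Δλ = -1.9639 rad.
cos c = sin φ₁ sin φ₂ + cos φ₁ cos φ₂ cos Δλ = (-0.6328)(-0.9365) + (0.7743)(0.3507)(-0.3830) = 0.48863,
so c = arccos(0.48863) = 1.06027 rad.
Distance = R·c = 6378.14 × 1.0603 ≈ 6763 km.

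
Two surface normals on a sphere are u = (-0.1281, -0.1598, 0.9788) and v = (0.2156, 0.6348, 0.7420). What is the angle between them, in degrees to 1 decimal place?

u·v = 0.5972; |u| = 1.0000, |v| = 1.0000.
cos θ = (u·v)/(|u||v|) = 0.5972, so θ = 53.3°.

53.3°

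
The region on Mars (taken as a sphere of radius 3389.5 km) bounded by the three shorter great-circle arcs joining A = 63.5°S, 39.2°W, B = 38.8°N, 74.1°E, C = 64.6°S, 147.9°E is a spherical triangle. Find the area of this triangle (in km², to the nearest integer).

20622998 km²

Side lengths (central angles): a = 2.0632, b = 0.9040, c = 2.3438 rad; semiperimeter s = 2.6555.
By l'Huilier's theorem, tan(E/4) = √[tan(s/2) tan((s−a)/2) tan((s−b)/2) tan((s−c)/2)], giving spherical excess E = 1.7951 rad.
Area = E·R² = 1.7951 × (3389.5)² ≈ 20622998 km².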